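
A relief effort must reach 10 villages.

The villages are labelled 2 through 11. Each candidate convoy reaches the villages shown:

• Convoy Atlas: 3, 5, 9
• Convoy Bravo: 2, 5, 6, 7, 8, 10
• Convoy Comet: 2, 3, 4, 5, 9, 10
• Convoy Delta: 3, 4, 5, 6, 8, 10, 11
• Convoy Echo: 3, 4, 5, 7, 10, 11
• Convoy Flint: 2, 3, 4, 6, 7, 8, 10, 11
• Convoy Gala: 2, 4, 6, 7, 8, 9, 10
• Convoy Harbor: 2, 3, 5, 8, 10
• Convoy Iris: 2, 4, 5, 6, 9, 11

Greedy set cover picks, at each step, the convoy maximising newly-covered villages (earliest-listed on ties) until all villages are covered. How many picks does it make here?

2

Greedy: pick Flint (covers 8 new) → pick Atlas (covers 2 new). Total picks: 2.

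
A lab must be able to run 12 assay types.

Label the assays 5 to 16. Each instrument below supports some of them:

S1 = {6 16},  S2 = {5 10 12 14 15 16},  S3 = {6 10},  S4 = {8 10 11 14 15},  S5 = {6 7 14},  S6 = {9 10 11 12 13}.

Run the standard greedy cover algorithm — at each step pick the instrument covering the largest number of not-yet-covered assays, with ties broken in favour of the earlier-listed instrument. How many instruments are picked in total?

Greedy: pick S2 (covers 6 new) → pick S6 (covers 3 new) → pick S5 (covers 2 new) → pick S4 (covers 1 new). Total picks: 4.

4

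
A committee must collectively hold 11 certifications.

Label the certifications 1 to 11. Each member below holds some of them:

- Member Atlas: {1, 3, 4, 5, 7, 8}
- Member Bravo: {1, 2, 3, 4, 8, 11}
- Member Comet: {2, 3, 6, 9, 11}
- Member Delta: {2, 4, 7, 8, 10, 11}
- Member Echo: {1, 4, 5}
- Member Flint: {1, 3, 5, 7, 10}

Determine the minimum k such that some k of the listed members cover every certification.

Bravo and Comet and Flint together: Bravo ∪ Comet ∪ Flint = {1, 2, 3, 4, 5, 6, 7, 8, 9, 10, 11} — every certification is covered.
Only Comet contains 6, so Comet is forced; the remaining 6 certifications need at least 2 more members (each remaining member adds at most 5) — so at least 3 members are needed, and 3 is optimal.

3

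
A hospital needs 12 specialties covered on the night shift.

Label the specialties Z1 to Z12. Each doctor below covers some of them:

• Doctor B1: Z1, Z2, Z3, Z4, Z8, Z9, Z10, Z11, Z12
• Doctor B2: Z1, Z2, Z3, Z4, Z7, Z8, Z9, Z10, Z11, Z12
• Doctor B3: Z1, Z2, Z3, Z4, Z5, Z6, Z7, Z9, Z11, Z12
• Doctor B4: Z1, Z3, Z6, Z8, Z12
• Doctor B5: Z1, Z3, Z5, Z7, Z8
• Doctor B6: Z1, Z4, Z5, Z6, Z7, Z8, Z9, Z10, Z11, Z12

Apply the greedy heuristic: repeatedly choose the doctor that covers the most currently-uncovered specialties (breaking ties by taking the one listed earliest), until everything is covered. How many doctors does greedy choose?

Greedy: pick B2 (covers 10 new) → pick B3 (covers 2 new). Total picks: 2.

2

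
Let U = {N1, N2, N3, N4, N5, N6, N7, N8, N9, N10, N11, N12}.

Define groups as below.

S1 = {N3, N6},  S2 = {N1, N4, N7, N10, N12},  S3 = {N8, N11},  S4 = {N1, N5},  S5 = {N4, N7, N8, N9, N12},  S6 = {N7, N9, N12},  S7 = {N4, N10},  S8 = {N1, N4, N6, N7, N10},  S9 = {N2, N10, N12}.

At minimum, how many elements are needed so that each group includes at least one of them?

Take H = {N3, N5, N10, N11, N12}. Each listed group contains at least one of these, so H is a hitting set of size 5.
The groups S1, S3, S4, S6, S7 are pairwise disjoint, so any hitting set needs a separate element for each — at least 5. Hence 5 is optimal.

5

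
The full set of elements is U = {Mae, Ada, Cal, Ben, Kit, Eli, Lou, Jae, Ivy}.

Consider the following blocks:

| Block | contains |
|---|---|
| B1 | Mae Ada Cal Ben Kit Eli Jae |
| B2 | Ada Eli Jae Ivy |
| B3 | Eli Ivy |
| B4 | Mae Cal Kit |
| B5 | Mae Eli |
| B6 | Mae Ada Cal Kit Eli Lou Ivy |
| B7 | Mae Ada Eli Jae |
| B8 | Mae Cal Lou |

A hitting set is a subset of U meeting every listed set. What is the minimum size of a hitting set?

Take H = {Mae, Eli}. Each listed block contains at least one of these, so H is a hitting set of size 2.
The blocks B3, B8 are pairwise disjoint, so any hitting set needs a separate element for each — at least 2. Hence 2 is optimal.

2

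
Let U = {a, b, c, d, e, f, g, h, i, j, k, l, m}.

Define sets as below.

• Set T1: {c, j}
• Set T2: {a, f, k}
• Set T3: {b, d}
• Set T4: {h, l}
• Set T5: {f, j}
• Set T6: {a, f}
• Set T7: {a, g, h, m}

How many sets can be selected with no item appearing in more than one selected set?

T1, T2, T3, T4 are pairwise disjoint (T1={c,j}; T2={a,f,k}; T3={b,d}; T4={h,l}).
Every remaining set overlaps one of these, and no 5 of the listed sets are pairwise disjoint, so 4 is the maximum.

4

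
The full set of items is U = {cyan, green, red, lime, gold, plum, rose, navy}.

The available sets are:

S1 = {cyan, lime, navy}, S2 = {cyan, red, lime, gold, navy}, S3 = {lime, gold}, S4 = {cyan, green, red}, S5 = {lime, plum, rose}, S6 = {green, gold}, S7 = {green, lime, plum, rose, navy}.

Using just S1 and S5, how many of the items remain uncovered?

Union of S1, S5 = {cyan, lime, plum, rose, navy}.
Not covered: green, red, gold — 3 items.

3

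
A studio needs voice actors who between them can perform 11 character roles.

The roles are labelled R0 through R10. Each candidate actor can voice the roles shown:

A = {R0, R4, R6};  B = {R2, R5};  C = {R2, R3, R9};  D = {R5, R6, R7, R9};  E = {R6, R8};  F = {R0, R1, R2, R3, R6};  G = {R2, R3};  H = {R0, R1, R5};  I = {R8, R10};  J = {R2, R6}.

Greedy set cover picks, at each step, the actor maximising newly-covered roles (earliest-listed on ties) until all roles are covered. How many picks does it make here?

4

Greedy: pick F (covers 5 new) → pick D (covers 3 new) → pick I (covers 2 new) → pick A (covers 1 new). Total picks: 4.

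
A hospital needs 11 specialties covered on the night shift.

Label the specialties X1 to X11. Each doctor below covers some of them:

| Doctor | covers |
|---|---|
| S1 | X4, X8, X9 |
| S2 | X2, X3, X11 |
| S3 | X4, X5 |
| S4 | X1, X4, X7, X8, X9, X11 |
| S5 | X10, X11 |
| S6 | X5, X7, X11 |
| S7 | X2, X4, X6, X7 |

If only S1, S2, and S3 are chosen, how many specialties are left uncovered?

4

Union of S1, S2, S3 = {X2, X3, X4, X5, X8, X9, X11}.
Not covered: X1, X6, X7, X10 — 4 specialties.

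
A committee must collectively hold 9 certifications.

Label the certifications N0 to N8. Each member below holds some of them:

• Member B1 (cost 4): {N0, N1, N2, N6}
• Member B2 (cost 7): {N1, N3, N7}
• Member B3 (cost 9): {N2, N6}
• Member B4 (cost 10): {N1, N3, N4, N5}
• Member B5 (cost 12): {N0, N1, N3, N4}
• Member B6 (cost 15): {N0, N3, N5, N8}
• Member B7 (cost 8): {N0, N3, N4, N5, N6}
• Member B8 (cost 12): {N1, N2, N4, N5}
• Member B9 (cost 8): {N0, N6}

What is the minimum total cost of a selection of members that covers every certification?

34

B1, B2, B6, B7 together cover every certification (B1 ∪ B2 ∪ B6 ∪ B7 = {N0, N1, N2, N3, N4, N5, N6, N7, N8}); total cost 4 + 7 + 15 + 8 = 34.
No covering selection has total cost below 34.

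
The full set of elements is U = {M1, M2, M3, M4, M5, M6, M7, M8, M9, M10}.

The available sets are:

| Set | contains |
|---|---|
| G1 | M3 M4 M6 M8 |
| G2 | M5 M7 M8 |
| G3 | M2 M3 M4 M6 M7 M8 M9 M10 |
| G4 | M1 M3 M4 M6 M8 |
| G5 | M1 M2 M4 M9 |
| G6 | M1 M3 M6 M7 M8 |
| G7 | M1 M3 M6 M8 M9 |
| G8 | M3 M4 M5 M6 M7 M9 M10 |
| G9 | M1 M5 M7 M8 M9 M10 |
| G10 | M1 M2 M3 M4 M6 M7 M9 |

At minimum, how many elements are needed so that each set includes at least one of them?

2

The 2 elements {M8, M9} hit every set.
The sets G2, G5 are pairwise disjoint, so any hitting set needs a separate element for each — at least 2. Hence 2 is optimal.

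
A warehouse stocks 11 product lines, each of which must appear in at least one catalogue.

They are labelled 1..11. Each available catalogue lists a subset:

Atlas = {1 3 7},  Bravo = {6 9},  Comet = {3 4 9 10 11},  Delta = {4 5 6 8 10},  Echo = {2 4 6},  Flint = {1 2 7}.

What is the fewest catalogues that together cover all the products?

Take {Comet, Delta, Flint}. Their union is {1, 2, 3, 4, 5, 6, 7, 8, 9, 10, 11}, which is all 11 products.
Each catalogue has at most 5 products, and 2·5 = 10 < 11 — so at least 3 catalogues are needed, and 3 is optimal.

3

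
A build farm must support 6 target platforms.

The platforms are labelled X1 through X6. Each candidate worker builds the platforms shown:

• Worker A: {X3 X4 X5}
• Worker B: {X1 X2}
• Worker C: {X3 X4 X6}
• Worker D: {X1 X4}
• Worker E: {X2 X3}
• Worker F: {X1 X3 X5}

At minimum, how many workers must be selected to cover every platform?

3

C and E and F together: C ∪ E ∪ F = {X1, X2, X3, X4, X5, X6} — every platform is covered.
Only C contains X6, so C is forced; the remaining 3 platforms need at least 2 more workers (each remaining worker adds at most 2) — so at least 3 workers are needed, and 3 is optimal.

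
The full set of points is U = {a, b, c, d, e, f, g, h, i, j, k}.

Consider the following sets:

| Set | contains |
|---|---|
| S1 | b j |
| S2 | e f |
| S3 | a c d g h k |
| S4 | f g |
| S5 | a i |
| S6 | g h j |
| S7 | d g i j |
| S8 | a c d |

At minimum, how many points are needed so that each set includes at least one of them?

T = {a, f, j} meets every set (each contains at least one member of T), and |T| = 3.
The sets S2, S5, S6 are pairwise disjoint, so any hitting set needs a separate point for each — at least 3. Hence 3 is optimal.

3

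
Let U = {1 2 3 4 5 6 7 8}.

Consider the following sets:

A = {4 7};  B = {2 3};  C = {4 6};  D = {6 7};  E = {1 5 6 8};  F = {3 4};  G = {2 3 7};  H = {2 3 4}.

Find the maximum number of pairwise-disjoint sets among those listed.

A, B, E are pairwise disjoint (A={4,7}; B={2,3}; E={1,5,6,8}).
Every remaining set overlaps one of these, and no 4 of the listed sets are pairwise disjoint, so 3 is the maximum.

3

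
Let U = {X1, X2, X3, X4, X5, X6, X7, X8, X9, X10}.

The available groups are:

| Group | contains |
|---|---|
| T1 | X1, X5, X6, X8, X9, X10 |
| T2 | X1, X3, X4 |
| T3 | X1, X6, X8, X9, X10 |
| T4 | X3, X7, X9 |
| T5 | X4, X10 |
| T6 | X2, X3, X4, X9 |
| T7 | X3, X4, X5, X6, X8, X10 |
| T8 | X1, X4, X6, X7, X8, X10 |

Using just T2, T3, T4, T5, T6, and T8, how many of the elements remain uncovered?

Union of T2, T3, T4, T5, T6, T8 = {X1, X2, X3, X4, X6, X7, X8, X9, X10}.
Not covered: X5 — 1 element.

1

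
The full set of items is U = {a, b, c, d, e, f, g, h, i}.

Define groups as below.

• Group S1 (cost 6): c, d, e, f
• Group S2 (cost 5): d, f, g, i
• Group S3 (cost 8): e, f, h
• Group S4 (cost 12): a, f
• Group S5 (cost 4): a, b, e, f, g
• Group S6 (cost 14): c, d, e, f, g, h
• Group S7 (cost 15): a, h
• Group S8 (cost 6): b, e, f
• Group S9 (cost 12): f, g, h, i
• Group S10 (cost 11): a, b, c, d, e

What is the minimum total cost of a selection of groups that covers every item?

22

S1, S5, S9 together cover every item (S1 ∪ S5 ∪ S9 = {a, b, c, d, e, f, g, h, i}); total cost 6 + 4 + 12 = 22.
The greedy pick S5, S2, S1, S3 costs 23; no covering selection beats 22.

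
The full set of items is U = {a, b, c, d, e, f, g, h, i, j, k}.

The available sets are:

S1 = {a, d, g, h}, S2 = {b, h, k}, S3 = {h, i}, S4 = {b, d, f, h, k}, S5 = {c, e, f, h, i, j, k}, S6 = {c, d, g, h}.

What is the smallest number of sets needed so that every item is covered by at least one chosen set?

S1 and S2 and S5 together: S1 ∪ S2 ∪ S5 = {a, b, c, d, e, f, g, h, i, j, k} — every item is covered.
Only S1 contains a, so S1 is forced; the remaining 7 items need at least 2 more sets (each remaining set adds at most 6) — so at least 3 sets are needed, and 3 is optimal.

3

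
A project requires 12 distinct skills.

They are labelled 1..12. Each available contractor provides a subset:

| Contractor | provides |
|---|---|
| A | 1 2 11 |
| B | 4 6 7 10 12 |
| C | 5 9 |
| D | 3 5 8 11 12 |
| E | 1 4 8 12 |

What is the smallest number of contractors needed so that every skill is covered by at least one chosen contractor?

A and B and C and D together: A ∪ B ∪ C ∪ D = {1, 2, 3, 4, 5, 6, 7, 8, 9, 10, 11, 12} — every skill is covered.
No 3 of the 5 contractors cover everything (all 10 combinations miss at least one skill), so 4 is optimal.

4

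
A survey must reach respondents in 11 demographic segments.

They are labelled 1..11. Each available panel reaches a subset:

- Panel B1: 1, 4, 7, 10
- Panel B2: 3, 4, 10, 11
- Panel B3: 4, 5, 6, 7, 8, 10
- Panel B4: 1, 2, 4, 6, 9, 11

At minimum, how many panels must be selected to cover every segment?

3

Take {B2, B3, B4}. Their union is {1, 2, 3, 4, 5, 6, 7, 8, 9, 10, 11}, which is all 11 segments.
Only B4 contains 2, so B4 is forced; the remaining 5 segments need at least 2 more panels (each remaining panel adds at most 4) — so at least 3 panels are needed, and 3 is optimal.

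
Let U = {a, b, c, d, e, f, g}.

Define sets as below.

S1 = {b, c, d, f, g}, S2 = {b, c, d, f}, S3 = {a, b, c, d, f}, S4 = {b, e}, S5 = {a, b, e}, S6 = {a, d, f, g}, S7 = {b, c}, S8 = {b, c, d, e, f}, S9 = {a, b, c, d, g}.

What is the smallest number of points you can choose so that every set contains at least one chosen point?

2

Take H = {b, g}. Each listed set contains at least one of these, so H is a hitting set of size 2.
The sets S6, S7 are pairwise disjoint, so any hitting set needs a separate point for each — at least 2. Hence 2 is optimal.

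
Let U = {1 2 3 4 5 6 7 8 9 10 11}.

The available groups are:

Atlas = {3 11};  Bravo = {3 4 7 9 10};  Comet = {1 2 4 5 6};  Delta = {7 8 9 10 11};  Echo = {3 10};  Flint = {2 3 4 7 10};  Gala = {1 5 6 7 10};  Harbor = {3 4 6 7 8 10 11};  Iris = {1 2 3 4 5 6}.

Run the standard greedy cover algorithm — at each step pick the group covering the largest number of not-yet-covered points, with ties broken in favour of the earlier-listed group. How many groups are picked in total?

Greedy: pick Harbor (covers 7 new) → pick Comet (covers 3 new) → pick Bravo (covers 1 new). Total picks: 3.
(The true minimum cover uses only 2 groups, so greedy is not optimal here.)

3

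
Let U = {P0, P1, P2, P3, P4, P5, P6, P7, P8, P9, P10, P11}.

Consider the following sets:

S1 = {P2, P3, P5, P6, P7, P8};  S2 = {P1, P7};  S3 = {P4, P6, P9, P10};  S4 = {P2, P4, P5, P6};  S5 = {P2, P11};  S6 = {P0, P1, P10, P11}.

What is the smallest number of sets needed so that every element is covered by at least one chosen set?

S1, S3, and S6 cover everything between them: the union {P0, P1, P2, P3, P4, P5, P6, P7, P8, P9, P10, P11} is all of U.
Only S6 contains P0, so S6 is forced; the remaining 8 elements need at least 2 more sets (each remaining set adds at most 6) — so at least 3 sets are needed, and 3 is optimal.

3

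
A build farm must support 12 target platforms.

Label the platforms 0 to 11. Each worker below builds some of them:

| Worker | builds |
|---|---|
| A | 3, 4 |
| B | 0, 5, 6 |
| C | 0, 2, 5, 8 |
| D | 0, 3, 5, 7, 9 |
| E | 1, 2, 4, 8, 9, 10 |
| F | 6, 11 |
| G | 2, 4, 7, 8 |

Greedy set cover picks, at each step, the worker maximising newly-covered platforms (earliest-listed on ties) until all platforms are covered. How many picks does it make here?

3

Greedy: pick E (covers 6 new) → pick D (covers 4 new) → pick F (covers 2 new). Total picks: 3.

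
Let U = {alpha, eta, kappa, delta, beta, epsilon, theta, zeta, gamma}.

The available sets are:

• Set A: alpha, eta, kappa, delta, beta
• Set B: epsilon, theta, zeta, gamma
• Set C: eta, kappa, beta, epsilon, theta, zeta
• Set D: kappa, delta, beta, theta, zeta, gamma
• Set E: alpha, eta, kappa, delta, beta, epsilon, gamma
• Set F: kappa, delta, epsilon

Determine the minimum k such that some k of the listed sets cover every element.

2

B and E cover everything between them: the union {alpha, eta, kappa, delta, beta, epsilon, theta, zeta, gamma} is all of U.
No single set has all 9 elements (the largest, E, has 7), so 2 is optimal.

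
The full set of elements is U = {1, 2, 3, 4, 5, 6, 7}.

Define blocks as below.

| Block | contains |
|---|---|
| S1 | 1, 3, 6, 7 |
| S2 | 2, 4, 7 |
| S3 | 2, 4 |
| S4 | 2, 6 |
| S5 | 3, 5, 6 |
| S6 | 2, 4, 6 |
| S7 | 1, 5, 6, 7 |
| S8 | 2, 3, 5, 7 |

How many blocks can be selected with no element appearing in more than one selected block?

S3, S5 are pairwise disjoint (S3={2,4}; S5={3,5,6}).
Every remaining block overlaps one of these, and no 3 of the listed blocks are pairwise disjoint, so 2 is the maximum.

2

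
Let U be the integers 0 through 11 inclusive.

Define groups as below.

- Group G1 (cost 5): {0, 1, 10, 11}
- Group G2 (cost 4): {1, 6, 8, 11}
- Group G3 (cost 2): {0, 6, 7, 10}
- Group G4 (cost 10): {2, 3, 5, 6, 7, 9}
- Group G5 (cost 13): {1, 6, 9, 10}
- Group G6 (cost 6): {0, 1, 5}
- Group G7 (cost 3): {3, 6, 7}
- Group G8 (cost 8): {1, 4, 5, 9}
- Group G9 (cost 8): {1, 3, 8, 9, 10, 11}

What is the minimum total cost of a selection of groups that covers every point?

G2, G3, G4, G8 together cover every point (G2 ∪ G3 ∪ G4 ∪ G8 = {0, 1, 2, 3, 4, 5, 6, 7, 8, 9, 10, 11}); total cost 4 + 2 + 10 + 8 = 24.
No covering selection has total cost below 24.

24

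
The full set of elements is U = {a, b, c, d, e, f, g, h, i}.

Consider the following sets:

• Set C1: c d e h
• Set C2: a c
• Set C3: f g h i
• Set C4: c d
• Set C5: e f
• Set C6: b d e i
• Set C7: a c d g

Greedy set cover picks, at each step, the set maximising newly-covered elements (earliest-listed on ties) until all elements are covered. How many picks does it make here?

4

Greedy: pick C1 (covers 4 new) → pick C3 (covers 3 new) → pick C2 (covers 1 new) → pick C6 (covers 1 new). Total picks: 4.
(The true minimum cover uses only 3 sets, so greedy is not optimal here.)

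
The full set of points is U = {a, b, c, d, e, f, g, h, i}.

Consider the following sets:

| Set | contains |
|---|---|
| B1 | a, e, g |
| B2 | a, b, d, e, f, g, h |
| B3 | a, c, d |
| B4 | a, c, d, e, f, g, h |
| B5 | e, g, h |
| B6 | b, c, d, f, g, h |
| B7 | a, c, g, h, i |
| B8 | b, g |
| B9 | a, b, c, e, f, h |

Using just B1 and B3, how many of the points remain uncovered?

4

Union of B1, B3 = {a, c, d, e, g}.
Not covered: b, f, h, i — 4 points.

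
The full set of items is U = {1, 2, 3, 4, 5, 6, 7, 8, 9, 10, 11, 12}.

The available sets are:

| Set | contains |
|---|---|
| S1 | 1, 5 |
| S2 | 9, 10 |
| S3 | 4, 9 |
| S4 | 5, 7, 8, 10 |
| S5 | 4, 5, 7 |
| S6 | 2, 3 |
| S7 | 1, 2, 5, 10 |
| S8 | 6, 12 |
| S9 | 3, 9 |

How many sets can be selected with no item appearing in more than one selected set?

S2, S5, S6, S8 are pairwise disjoint (S2={9,10}; S5={4,5,7}; S6={2,3}; S8={6,12}).
Every remaining set overlaps one of these, and no 5 of the listed sets are pairwise disjoint, so 4 is the maximum.

4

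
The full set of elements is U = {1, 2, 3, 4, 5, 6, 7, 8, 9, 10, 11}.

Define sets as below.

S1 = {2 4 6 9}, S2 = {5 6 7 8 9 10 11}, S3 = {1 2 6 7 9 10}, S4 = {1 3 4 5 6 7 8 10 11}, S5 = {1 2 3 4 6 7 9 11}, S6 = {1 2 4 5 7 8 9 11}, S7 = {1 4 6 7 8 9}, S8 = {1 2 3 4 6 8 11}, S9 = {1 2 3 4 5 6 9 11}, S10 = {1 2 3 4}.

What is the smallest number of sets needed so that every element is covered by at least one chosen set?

2

S2 and S5 cover everything between them: the union {1, 2, 3, 4, 5, 6, 7, 8, 9, 10, 11} is all of U.
No single set has all 11 elements (the largest, S4, has 9), so 2 is optimal.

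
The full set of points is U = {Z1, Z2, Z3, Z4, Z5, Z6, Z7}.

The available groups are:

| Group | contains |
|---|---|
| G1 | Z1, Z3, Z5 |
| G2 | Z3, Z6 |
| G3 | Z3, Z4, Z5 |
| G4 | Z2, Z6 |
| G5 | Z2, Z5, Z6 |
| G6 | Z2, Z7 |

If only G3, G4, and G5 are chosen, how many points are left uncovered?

Union of G3, G4, G5 = {Z2, Z3, Z4, Z5, Z6}.
Not covered: Z1, Z7 — 2 points.

2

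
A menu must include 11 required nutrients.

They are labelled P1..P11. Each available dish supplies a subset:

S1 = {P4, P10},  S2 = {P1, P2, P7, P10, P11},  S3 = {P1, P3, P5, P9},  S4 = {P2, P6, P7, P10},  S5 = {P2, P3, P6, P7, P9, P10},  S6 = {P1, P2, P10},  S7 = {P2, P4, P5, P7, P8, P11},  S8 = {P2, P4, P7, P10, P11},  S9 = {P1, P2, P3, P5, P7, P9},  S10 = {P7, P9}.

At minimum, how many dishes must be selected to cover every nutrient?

S3 and S4 and S7 together: S3 ∪ S4 ∪ S7 = {P1, P2, P3, P4, P5, P6, P7, P8, P9, P10, P11} — every nutrient is covered.
Only S7 contains P8, so S7 is forced; the remaining 5 nutrients need at least 2 more dishes (each remaining dish adds at most 4) — so at least 3 dishes are needed, and 3 is optimal.

3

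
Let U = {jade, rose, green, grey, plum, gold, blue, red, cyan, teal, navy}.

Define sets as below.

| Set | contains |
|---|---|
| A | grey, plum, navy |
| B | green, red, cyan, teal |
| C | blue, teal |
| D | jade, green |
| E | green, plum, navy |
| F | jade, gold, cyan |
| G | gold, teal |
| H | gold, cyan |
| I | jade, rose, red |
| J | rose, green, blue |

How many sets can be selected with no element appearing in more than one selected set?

4

C, E, H, I are pairwise disjoint (C={blue,teal}; E={green,plum,navy}; H={gold,cyan}; I={jade,rose,red}).
Every remaining set overlaps one of these, and no 5 of the listed sets are pairwise disjoint, so 4 is the maximum.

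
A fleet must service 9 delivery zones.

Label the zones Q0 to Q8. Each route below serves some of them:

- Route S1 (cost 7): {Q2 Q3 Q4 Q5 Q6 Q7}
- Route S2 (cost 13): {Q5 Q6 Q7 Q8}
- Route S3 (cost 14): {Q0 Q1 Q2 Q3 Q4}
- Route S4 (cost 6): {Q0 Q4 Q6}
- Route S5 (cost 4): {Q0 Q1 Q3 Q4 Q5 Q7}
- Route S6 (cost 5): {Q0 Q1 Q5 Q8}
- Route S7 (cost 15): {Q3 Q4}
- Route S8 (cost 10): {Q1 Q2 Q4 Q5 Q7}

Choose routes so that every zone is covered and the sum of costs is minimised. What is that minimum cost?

S1, S6 together cover every zone (S1 ∪ S6 = {Q0, Q1, Q2, Q3, Q4, Q5, Q6, Q7, Q8}); total cost 7 + 5 = 12.
The greedy pick S5, S1, S6 costs 16; no covering selection beats 12.

12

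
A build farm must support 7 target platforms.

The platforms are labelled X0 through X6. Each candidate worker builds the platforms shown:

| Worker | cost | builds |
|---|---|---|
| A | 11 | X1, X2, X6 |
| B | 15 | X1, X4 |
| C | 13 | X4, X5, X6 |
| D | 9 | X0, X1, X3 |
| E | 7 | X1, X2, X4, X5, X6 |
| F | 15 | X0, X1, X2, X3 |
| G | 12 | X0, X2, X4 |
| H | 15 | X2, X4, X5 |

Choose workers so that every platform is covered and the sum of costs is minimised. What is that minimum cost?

D, E together cover every platform (D ∪ E = {X0, X1, X2, X3, X4, X5, X6}); total cost 9 + 7 = 16.
No covering selection has total cost below 16.

16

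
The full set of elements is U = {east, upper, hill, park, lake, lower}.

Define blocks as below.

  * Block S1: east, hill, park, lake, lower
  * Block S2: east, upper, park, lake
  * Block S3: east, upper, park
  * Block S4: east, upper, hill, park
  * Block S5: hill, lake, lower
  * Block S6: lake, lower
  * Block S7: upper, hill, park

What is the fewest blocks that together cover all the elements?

Take {S3, S5}. Their union is {east, upper, hill, park, lake, lower}, which is all 6 elements.
No single block has all 6 elements (the largest, S1, has 5), so 2 is optimal.

2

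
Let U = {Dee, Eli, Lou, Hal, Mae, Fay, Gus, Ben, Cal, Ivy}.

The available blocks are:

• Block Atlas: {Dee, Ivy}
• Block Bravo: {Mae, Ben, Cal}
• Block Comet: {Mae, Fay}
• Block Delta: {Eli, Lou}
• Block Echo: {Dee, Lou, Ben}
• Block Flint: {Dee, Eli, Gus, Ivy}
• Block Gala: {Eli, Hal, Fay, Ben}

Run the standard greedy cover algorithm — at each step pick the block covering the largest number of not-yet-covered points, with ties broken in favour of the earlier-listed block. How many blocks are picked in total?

Greedy: pick Flint (covers 4 new) → pick Bravo (covers 3 new) → pick Gala (covers 2 new) → pick Delta (covers 1 new). Total picks: 4.

4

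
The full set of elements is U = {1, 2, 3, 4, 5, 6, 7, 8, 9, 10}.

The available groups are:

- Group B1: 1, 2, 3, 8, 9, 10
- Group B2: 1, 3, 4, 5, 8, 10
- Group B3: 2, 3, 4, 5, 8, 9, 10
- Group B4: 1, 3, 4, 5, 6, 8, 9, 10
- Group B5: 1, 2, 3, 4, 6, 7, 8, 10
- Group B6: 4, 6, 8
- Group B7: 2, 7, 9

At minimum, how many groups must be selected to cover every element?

Take {B3, B5}. Their union is {1, 2, 3, 4, 5, 6, 7, 8, 9, 10}, which is all 10 elements.
No single group has all 10 elements (the largest, B4, has 8), so 2 is optimal.

2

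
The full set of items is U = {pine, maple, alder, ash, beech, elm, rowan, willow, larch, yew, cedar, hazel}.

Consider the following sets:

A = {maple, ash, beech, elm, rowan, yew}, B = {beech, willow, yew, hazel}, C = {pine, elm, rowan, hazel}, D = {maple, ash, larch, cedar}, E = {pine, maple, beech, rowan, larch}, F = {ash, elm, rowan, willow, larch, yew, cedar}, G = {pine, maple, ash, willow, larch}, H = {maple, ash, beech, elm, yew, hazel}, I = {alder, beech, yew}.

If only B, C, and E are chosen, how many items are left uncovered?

3

Union of B, C, E = {pine, maple, beech, elm, rowan, willow, larch, yew, hazel}.
Not covered: alder, ash, cedar — 3 items.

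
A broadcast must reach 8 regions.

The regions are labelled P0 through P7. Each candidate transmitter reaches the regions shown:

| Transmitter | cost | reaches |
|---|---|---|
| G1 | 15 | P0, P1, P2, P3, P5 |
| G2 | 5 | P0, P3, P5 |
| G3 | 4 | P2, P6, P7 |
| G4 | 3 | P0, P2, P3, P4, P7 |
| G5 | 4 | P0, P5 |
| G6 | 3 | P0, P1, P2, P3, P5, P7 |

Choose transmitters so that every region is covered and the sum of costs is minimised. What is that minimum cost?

10

G3, G4, G6 together cover every region (G3 ∪ G4 ∪ G6 = {P0, P1, P2, P3, P4, P5, P6, P7}); total cost 4 + 3 + 3 = 10.
No covering selection has total cost below 10.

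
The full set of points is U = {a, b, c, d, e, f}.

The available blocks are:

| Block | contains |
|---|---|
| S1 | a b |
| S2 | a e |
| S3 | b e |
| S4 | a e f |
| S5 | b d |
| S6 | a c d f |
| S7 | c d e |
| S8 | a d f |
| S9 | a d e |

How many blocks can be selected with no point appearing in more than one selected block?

S1, S7 are pairwise disjoint (S1={a,b}; S7={c,d,e}).
Every remaining block overlaps one of these, and no 3 of the listed blocks are pairwise disjoint, so 2 is the maximum.

2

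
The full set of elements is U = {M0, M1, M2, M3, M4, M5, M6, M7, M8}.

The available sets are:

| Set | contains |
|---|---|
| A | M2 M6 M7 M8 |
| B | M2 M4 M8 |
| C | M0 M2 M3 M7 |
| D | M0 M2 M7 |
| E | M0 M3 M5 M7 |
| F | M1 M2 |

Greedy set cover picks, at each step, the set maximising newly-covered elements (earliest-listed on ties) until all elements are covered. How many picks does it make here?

4

Greedy: pick A (covers 4 new) → pick E (covers 3 new) → pick B (covers 1 new) → pick F (covers 1 new). Total picks: 4.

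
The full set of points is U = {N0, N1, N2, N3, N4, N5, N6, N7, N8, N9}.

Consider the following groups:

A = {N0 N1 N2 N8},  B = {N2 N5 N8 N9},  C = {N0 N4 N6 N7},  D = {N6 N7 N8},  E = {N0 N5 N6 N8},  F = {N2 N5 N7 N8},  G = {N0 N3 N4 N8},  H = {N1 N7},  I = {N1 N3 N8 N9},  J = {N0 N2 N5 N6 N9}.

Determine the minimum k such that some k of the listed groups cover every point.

B and C and I together: B ∪ C ∪ I = {N0, N1, N2, N3, N4, N5, N6, N7, N8, N9} — every point is covered.
No 2 of the 10 groups cover everything (all 45 combinations miss at least one point), so 3 is optimal.

3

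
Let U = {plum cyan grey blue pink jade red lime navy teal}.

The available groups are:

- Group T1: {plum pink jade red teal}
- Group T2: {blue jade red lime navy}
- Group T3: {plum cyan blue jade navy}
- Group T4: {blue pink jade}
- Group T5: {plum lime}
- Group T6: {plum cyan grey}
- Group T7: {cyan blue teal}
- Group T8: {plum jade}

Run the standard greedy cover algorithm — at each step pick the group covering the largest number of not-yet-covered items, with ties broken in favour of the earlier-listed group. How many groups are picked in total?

Greedy: pick T1 (covers 5 new) → pick T2 (covers 3 new) → pick T6 (covers 2 new). Total picks: 3.

3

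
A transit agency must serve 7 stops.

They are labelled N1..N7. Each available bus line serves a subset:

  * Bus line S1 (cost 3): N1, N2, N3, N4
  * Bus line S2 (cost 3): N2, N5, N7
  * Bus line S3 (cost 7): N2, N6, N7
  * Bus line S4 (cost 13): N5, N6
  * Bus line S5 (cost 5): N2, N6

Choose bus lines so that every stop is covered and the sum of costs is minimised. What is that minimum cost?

S1, S2, S5 together cover every stop (S1 ∪ S2 ∪ S5 = {N1, N2, N3, N4, N5, N6, N7}); total cost 3 + 3 + 5 = 11.
No covering selection has total cost below 11.

11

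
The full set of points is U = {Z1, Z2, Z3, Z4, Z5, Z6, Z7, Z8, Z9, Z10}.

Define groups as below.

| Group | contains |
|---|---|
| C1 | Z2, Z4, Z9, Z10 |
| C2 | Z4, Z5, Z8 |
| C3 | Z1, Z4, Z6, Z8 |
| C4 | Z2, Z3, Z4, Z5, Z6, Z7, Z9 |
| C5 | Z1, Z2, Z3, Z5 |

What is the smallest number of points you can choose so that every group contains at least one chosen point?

2

Take H = {Z1, Z4}. Each listed group contains at least one of these, so H is a hitting set of size 2.
No single point lies in every group, so at least 2 are needed and 2 is optimal.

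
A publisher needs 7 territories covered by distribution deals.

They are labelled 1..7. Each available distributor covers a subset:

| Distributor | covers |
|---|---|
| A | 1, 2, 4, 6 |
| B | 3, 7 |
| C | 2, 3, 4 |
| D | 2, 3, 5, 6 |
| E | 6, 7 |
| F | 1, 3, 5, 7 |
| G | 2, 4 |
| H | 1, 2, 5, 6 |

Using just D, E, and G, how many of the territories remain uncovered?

Union of D, E, G = {2, 3, 4, 5, 6, 7}.
Not covered: 1 — 1 territory.

1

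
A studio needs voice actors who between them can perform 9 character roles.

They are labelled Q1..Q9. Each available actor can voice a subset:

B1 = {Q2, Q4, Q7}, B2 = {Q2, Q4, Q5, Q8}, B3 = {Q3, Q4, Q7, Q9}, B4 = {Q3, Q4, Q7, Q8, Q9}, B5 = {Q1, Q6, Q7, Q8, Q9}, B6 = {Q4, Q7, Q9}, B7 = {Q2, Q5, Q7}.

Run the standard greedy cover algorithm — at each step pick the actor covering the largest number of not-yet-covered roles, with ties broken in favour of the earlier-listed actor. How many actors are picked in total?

Greedy: pick B4 (covers 5 new) → pick B2 (covers 2 new) → pick B5 (covers 2 new). Total picks: 3.

3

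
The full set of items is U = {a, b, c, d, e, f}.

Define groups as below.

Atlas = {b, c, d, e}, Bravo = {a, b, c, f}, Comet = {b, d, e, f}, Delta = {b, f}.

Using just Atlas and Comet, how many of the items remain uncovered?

Union of Atlas, Comet = {b, c, d, e, f}.
Not covered: a — 1 item.

1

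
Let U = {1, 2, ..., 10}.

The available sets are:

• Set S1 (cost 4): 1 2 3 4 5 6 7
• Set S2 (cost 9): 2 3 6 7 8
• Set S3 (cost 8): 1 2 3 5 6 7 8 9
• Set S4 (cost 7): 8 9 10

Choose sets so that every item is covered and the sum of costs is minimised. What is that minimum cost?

S1, S4 together cover every item (S1 ∪ S4 = {1, 2, 3, 4, 5, 6, 7, 8, 9, 10}); total cost 4 + 7 = 11.
No covering selection has total cost below 11.

11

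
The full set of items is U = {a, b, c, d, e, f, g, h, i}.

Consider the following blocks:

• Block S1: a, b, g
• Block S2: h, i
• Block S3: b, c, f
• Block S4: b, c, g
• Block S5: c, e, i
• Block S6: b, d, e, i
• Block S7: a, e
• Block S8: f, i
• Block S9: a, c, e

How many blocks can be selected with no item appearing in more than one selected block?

3

S2, S4, S7 are pairwise disjoint (S2={h,i}; S4={b,c,g}; S7={a,e}).
Every remaining block overlaps one of these, and no 4 of the listed blocks are pairwise disjoint, so 3 is the maximum.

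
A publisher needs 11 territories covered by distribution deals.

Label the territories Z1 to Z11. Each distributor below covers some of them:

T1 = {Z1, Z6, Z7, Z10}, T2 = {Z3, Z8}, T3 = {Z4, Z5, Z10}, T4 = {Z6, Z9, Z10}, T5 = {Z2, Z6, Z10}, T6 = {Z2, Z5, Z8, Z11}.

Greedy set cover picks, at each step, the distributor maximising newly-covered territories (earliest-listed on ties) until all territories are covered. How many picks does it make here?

Greedy: pick T1 (covers 4 new) → pick T6 (covers 4 new) → pick T2 (covers 1 new) → pick T3 (covers 1 new) → pick T4 (covers 1 new). Total picks: 5.

5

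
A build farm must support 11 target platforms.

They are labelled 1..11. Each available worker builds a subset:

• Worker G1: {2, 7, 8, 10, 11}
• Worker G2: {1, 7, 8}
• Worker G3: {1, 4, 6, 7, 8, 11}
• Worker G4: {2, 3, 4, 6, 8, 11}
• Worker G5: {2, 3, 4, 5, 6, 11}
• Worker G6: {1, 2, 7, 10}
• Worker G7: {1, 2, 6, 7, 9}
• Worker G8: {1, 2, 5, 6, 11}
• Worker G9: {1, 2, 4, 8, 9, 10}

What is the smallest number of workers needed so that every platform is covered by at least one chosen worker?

G1 and G5 and G7 together: G1 ∪ G5 ∪ G7 = {1, 2, 3, 4, 5, 6, 7, 8, 9, 10, 11} — every platform is covered.
No 2 of the 9 workers cover everything (all 36 combinations miss at least one platform), so 3 is optimal.

3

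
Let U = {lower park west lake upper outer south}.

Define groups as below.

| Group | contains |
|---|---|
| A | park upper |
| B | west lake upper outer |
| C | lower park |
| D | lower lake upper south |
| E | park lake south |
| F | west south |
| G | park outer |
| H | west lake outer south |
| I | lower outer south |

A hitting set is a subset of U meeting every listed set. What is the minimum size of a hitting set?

3

T = {park, outer, south} meets every group (each contains at least one member of T), and |T| = 3.
No choice of 2 points meets every group, so 3 is the minimum.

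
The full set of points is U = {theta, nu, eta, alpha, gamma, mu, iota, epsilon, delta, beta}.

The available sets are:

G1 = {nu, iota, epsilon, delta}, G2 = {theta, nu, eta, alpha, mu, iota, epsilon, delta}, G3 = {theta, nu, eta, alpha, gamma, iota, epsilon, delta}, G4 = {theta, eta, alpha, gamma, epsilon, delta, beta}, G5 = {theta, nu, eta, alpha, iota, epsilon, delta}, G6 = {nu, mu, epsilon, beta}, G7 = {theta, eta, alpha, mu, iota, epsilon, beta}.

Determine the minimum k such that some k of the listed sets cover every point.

2

G3 and G6 cover everything between them: the union {theta, nu, eta, alpha, gamma, mu, iota, epsilon, delta, beta} is all of U.
No single set has all 10 points (the largest, G2, has 8), so 2 is optimal.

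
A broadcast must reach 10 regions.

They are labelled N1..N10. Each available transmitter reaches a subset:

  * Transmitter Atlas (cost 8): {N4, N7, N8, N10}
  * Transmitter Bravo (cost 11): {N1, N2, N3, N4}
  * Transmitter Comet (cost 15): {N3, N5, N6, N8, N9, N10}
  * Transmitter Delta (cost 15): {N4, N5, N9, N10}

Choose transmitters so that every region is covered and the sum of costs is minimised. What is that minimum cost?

Atlas, Bravo, Comet together cover every region (Atlas ∪ Bravo ∪ Comet = {N1, N2, N3, N4, N5, N6, N7, N8, N9, N10}); total cost 8 + 11 + 15 = 34.
No covering selection has total cost below 34.

34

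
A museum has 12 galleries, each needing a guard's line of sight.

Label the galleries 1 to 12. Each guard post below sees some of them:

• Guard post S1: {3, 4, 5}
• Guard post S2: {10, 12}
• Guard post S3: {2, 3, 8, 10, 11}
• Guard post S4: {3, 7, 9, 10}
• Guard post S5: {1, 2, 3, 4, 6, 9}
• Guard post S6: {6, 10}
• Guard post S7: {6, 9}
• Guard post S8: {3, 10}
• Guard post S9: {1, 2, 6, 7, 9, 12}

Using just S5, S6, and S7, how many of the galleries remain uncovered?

5

Union of S5, S6, S7 = {1, 2, 3, 4, 6, 9, 10}.
Not covered: 5, 7, 8, 11, 12 — 5 galleries.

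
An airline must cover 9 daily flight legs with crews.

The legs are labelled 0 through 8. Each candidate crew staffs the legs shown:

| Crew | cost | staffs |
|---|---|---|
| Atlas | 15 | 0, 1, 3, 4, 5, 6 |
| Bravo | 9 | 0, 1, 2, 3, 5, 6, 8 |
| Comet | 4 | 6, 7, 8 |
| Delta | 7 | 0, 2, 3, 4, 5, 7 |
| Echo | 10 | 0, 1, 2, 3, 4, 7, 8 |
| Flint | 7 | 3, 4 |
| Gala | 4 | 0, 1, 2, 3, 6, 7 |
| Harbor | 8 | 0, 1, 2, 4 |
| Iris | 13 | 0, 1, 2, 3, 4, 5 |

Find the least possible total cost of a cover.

Comet, Delta, Gala together cover every leg (Comet ∪ Delta ∪ Gala = {0, 1, 2, 3, 4, 5, 6, 7, 8}); total cost 4 + 7 + 4 = 15.
No covering selection has total cost below 15.

15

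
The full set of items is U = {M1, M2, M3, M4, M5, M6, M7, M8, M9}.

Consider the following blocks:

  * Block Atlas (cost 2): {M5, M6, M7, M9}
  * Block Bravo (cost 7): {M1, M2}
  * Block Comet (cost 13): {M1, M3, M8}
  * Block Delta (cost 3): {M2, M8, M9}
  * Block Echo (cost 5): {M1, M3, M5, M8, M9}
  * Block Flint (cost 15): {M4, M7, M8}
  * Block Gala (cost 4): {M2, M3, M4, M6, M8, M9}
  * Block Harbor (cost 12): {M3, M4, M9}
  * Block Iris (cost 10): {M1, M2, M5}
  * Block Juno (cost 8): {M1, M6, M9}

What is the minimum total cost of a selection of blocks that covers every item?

11

Atlas, Echo, Gala together cover every item (Atlas ∪ Echo ∪ Gala = {M1, M2, M3, M4, M5, M6, M7, M8, M9}); total cost 2 + 5 + 4 = 11.
No covering selection has total cost below 11.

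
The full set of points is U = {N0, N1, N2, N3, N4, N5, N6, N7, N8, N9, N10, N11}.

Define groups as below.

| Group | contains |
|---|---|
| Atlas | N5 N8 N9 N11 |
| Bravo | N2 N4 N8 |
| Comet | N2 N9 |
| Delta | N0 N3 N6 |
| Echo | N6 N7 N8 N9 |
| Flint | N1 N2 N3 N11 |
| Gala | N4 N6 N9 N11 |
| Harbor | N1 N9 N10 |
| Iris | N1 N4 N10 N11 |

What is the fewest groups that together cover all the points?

5

Atlas and Delta and Echo and Flint and Iris together: Atlas ∪ Delta ∪ Echo ∪ Flint ∪ Iris = {N0, N1, N2, N3, N4, N5, N6, N7, N8, N9, N10, N11} — every point is covered.
No 4 of the 9 groups cover everything (all 126 combinations miss at least one point), so 5 is optimal.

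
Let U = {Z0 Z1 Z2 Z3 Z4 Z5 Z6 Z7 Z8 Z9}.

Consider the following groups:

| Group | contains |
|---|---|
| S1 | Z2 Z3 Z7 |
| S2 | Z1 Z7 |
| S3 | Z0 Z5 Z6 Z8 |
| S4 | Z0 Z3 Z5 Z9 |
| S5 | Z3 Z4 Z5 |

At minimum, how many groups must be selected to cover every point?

5

Take {S1, S2, S3, S4, S5}. Their union is {Z0, Z1, Z2, Z3, Z4, Z5, Z6, Z7, Z8, Z9}, which is all 10 points.
No 4 of the 5 groups cover everything (all 5 combinations miss at least one point), so 5 is optimal.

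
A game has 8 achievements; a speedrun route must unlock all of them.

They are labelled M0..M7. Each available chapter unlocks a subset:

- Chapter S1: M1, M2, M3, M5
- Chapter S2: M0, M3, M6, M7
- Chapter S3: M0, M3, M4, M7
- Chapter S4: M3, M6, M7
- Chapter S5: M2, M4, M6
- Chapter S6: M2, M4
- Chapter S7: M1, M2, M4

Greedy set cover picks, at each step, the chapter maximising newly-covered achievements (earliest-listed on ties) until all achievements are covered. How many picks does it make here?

3

Greedy: pick S1 (covers 4 new) → pick S2 (covers 3 new) → pick S3 (covers 1 new). Total picks: 3.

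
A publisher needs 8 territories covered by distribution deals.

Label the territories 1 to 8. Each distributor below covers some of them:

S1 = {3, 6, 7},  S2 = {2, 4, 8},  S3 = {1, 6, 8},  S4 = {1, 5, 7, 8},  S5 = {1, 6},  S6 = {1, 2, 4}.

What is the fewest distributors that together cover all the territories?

3

S1 and S4 and S6 together: S1 ∪ S4 ∪ S6 = {1, 2, 3, 4, 5, 6, 7, 8} — every territory is covered.
Only S1 contains 3, so S1 is forced; the remaining 5 territories need at least 2 more distributors (each remaining distributor adds at most 3) — so at least 3 distributors are needed, and 3 is optimal.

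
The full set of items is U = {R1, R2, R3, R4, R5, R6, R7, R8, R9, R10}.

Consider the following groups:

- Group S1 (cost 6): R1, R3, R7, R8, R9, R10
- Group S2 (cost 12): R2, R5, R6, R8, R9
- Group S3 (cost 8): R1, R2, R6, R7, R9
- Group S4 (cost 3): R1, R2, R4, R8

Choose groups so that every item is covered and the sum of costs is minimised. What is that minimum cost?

S1, S2, S4 together cover every item (S1 ∪ S2 ∪ S4 = {R1, R2, R3, R4, R5, R6, R7, R8, R9, R10}); total cost 6 + 12 + 3 = 21.
No covering selection has total cost below 21.

21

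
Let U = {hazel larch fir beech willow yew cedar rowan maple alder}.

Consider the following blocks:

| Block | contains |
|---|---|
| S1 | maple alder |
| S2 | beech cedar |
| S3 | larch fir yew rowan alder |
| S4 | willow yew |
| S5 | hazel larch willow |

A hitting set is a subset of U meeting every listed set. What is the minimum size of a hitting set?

3

Take H = {beech, willow, alder}. Each listed block contains at least one of these, so H is a hitting set of size 3.
The blocks S1, S2, S5 are pairwise disjoint, so any hitting set needs a separate point for each — at least 3. Hence 3 is optimal.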